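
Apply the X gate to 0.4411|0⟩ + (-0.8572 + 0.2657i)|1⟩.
(-0.8572 + 0.2657i)|0⟩ + 0.4411|1⟩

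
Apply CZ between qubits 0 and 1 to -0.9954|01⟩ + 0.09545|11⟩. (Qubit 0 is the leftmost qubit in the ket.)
-0.9954|01⟩ - 0.09545|11⟩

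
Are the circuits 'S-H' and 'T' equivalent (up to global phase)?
No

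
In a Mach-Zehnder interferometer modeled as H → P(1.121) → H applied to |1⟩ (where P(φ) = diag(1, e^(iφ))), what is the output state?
(0.2826 - 0.4503i)|0⟩ + (0.7174 + 0.4503i)|1⟩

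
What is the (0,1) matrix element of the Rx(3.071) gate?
-0.9994i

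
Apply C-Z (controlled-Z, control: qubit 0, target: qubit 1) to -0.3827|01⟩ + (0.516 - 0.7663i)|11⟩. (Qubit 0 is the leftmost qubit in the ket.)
-0.3827|01⟩ + (-0.516 + 0.7663i)|11⟩

C-Z leaves the control-|0⟩ kets |00⟩, |01⟩ unchanged and applies Z to qubit 1 on the control-|1⟩ pair (|10⟩, |11⟩).
Z = [[1, 0], [0, -1]].
With a = amp(|10⟩) = 0 and b = amp(|11⟩) = (0.516 - 0.7663i):
new amp(|10⟩) = (1)·a = 0
new amp(|11⟩) = (-1)·b = (-0.516 + 0.7663i)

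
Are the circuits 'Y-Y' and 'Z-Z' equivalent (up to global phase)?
Yes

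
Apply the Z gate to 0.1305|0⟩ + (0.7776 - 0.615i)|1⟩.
0.1305|0⟩ + (-0.7776 + 0.615i)|1⟩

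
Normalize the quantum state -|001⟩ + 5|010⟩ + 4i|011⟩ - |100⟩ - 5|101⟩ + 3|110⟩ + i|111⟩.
-0.1132|001⟩ + 0.5661|010⟩ + 0.4529i|011⟩ - 0.1132|100⟩ - 0.5661|101⟩ + 0.3397|110⟩ + 0.1132i|111⟩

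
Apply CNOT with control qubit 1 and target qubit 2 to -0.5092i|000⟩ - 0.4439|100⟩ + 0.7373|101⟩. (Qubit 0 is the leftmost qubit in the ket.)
-0.5092i|000⟩ - 0.4439|100⟩ + 0.7373|101⟩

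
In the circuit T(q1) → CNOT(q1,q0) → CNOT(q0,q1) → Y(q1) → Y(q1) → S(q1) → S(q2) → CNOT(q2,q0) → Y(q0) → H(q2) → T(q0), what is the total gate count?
11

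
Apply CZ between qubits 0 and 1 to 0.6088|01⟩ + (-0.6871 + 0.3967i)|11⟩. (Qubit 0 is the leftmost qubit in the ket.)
0.6088|01⟩ + (0.6871 - 0.3967i)|11⟩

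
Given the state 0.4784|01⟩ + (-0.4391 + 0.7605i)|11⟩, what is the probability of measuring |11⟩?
0.7712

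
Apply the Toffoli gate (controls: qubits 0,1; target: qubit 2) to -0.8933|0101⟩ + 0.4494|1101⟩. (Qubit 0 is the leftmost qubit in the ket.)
-0.8933|0101⟩ + 0.4494|1111⟩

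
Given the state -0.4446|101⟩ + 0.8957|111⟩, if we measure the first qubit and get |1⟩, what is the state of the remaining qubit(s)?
-0.4446|01⟩ + 0.8957|11⟩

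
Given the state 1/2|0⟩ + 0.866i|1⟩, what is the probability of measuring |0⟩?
1/4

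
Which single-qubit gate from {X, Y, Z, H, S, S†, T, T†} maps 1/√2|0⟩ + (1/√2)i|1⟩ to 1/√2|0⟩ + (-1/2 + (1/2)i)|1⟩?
T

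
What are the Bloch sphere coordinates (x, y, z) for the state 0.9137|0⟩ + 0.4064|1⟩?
(0.7427, 0, 0.6697)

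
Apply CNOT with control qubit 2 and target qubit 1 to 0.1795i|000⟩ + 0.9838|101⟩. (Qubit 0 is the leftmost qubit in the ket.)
0.1795i|000⟩ + 0.9838|111⟩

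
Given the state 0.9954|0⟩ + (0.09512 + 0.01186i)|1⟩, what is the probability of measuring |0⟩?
0.9908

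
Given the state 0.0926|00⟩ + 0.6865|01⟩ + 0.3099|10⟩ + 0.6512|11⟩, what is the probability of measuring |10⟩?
0.09604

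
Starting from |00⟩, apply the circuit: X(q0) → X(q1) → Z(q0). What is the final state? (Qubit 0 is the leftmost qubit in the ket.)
-|11⟩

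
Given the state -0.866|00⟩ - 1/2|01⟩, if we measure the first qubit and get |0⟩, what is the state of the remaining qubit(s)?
-0.866|0⟩ - 0.5|1⟩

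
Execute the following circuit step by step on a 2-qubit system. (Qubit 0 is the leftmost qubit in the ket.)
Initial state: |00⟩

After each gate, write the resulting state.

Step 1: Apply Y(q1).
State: i|01⟩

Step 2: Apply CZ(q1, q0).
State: i|01⟩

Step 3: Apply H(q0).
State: (1/√2)i|01⟩ + (1/√2)i|11⟩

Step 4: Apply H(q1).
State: (1/2)i|00⟩ - (1/2)i|01⟩ + (1/2)i|10⟩ - (1/2)i|11⟩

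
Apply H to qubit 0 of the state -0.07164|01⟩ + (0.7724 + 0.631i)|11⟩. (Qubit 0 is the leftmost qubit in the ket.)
(0.4955 + 0.4462i)|01⟩ + (-0.5968 - 0.4462i)|11⟩

H on qubit 0 mixes each pair of kets that differ only in qubit 0: amplitudes (a, b) of (|…0…⟩, |…1…⟩) become ((a + b)/√2, (a − b)/√2). Kets absent from the input have amplitude 0.
(|01⟩, |11⟩): (a, b) = (-0.07164, (0.7724 + 0.631i)) → ((0.4955 + 0.4462i), (-0.5968 - 0.4462i))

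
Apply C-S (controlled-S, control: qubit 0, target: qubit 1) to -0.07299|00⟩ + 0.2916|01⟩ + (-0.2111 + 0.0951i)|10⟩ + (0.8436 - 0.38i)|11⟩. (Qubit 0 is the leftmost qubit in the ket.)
-0.07299|00⟩ + 0.2916|01⟩ + (-0.2111 + 0.0951i)|10⟩ + (0.38 + 0.8436i)|11⟩

C-S leaves the control-|0⟩ kets |00⟩, |01⟩ unchanged and applies S to qubit 1 on the control-|1⟩ pair (|10⟩, |11⟩).
S = [[1, 0], [0, i]].
With a = amp(|10⟩) = (-0.2111 + 0.0951i) and b = amp(|11⟩) = (0.8436 - 0.38i):
new amp(|10⟩) = (1)·a = (-0.2111 + 0.0951i)
new amp(|11⟩) = (i)·b = (0.38 + 0.8436i)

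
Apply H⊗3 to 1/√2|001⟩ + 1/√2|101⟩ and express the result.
1/2|000⟩ - 1/2|001⟩ + 1/2|010⟩ - 1/2|011⟩

H⊗3 gives amp(|y⟩) = (1/2√2) Σ_x (−1)^(x·y) amp(|x⟩), where x·y is the number of positions in which both x and y have a 1.
|000⟩: (1/√2 + 1/√2)/(2√2) = 1/2
|001⟩: (-1/√2 - 1/√2)/(2√2) = -1/2
|010⟩: (1/√2 + 1/√2)/(2√2) = 1/2
|011⟩: (-1/√2 - 1/√2)/(2√2) = -1/2
|100⟩: (1/√2 - 1/√2)/(2√2) = 0
|101⟩: (-1/√2 + 1/√2)/(2√2) = 0
|110⟩: (1/√2 - 1/√2)/(2√2) = 0
|111⟩: (-1/√2 + 1/√2)/(2√2) = 0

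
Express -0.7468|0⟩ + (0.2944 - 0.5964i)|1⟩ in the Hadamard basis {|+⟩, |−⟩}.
(-0.3199 - 0.4217i)|+⟩ + (-0.7362 + 0.4217i)|−⟩

With |ψ⟩ = α|0⟩ + β|1⟩, the Hadamard-basis coefficients are ⟨+|ψ⟩ = (α + β)/√2 and ⟨−|ψ⟩ = (α − β)/√2.
Here α = -0.7468, β = (0.2944 - 0.5964i): (α + β)/√2 = (-0.3199 - 0.4217i), (α − β)/√2 = (-0.7362 + 0.4217i).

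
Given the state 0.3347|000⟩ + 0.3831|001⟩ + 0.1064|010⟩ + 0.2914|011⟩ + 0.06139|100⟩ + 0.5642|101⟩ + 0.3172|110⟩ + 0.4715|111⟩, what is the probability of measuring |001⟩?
0.1468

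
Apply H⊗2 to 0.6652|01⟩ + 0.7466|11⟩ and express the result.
0.7059|00⟩ - 0.7059|01⟩ - 0.0407|10⟩ + 0.0407|11⟩

H⊗2 gives amp(|y⟩) = (1/2) Σ_x (−1)^(x·y) amp(|x⟩), where x·y is the number of positions in which both x and y have a 1.
|00⟩: (0.6652 + 0.7466)/2 = 0.7059
|01⟩: (-0.6652 - 0.7466)/2 = -0.7059
|10⟩: (0.6652 - 0.7466)/2 = -0.0407
|11⟩: (-0.6652 + 0.7466)/2 = 0.0407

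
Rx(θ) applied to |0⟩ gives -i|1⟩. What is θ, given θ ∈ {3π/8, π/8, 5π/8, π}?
π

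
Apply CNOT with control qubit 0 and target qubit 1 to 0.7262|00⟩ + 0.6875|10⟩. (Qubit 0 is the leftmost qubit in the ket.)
0.7262|00⟩ + 0.6875|11⟩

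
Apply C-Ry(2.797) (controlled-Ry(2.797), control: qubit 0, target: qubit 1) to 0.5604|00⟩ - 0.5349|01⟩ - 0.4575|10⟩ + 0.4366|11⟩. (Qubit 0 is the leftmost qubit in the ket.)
0.5604|00⟩ - 0.5349|01⟩ - 0.5086|10⟩ - 0.3759|11⟩

C-Ry(2.797) leaves the control-|0⟩ kets |00⟩, |01⟩ unchanged and applies Ry(2.797) to qubit 1 on the control-|1⟩ pair (|10⟩, |11⟩).
Ry(2.797) = [[cos(θ/2), −sin(θ/2)], [sin(θ/2), cos(θ/2)]]; θ = 2.797, cos(θ/2) ≈ 0.171445, sin(θ/2) ≈ 0.985194.
With a = amp(|10⟩) = -0.4575 and b = amp(|11⟩) = 0.4366:
new amp(|10⟩) = (0.171445)·a + (-0.985194)·b = -0.5086
new amp(|11⟩) = (0.985194)·a + (0.171445)·b = -0.3759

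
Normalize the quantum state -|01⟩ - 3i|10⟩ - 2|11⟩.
-0.2673|01⟩ - 0.8018i|10⟩ - 0.5345|11⟩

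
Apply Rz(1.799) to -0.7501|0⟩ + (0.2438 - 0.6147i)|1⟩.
(-0.4666 + 0.5873i)|0⟩ + (0.633 - 0.1914i)|1⟩

Rz(1.799) = [[e^(−iθ/2), 0], [0, e^(iθ/2)]] with e^(±iθ/2) = cos(θ/2) ± i·sin(θ/2); θ = 1.799, cos(θ/2) ≈ 0.622002, sin(θ/2) ≈ 0.783016.
With a = amp(|0⟩) = -0.7501 and b = amp(|1⟩) = (0.2438 - 0.6147i):
new amp(|0⟩) = (0.622002 - 0.783016i)·a = (-0.4666 + 0.5873i)
new amp(|1⟩) = (0.622002 + 0.783016i)·b = (0.633 - 0.1914i)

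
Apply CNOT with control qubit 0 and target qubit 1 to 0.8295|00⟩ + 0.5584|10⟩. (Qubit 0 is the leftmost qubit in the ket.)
0.8295|00⟩ + 0.5584|11⟩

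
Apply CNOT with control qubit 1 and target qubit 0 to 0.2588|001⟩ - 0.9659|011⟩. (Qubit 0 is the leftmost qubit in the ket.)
0.2588|001⟩ - 0.9659|111⟩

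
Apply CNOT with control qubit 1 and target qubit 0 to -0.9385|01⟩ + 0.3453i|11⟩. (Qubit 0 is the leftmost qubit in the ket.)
0.3453i|01⟩ - 0.9385|11⟩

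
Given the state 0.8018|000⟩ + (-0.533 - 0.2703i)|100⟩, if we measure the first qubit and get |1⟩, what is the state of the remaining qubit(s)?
(-0.8919 - 0.4523i)|00⟩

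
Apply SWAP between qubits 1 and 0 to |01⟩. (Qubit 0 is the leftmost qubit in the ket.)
|10⟩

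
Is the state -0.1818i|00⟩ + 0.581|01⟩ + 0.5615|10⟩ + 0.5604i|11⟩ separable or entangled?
Entangled

Writing the state as a|00⟩ + b|01⟩ + c|10⟩ + d|11⟩, it is a product state iff ad − bc = 0.
Here (a, b, c, d) = (-0.1818i, 0.581, 0.5615, 0.5604i): ad − bc = (-0.1818i)(0.5604i) − (0.581)(0.5615) = -0.2244 ≠ 0, so the state is entangled.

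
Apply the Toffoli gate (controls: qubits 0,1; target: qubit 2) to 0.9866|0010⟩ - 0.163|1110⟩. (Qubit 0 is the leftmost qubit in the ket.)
0.9866|0010⟩ - 0.163|1100⟩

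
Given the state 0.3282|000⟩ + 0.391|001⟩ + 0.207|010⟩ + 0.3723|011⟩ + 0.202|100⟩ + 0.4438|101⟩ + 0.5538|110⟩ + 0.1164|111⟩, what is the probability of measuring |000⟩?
0.1077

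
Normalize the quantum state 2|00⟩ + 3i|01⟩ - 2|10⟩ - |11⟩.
0.4714|00⟩ + (1/√2)i|01⟩ - 0.4714|10⟩ - 0.2357|11⟩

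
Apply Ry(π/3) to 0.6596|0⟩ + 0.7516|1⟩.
0.1954|0⟩ + 0.9807|1⟩

Ry(π/3) = [[cos(θ/2), −sin(θ/2)], [sin(θ/2), cos(θ/2)]]; θ = π/3, cos(θ/2) ≈ 0.866025, sin(θ/2) ≈ 0.5.
With a = amp(|0⟩) = 0.6596 and b = amp(|1⟩) = 0.7516:
new amp(|0⟩) = (0.866025)·a + (-0.5)·b = 0.1954
new amp(|1⟩) = (0.5)·a + (0.866025)·b = 0.9807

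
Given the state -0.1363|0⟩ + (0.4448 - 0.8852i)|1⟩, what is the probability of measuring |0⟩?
0.01858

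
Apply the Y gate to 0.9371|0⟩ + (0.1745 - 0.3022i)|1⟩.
(-0.3022 - 0.1745i)|0⟩ + 0.9371i|1⟩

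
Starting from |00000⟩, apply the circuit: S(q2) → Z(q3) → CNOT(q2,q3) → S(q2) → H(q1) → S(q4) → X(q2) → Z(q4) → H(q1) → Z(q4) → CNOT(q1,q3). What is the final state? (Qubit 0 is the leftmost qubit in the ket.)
|00100⟩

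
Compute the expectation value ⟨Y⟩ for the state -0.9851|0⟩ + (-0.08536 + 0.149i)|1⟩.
-0.2936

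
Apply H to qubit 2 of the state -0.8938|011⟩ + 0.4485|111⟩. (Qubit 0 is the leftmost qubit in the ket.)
-0.632|010⟩ + 0.632|011⟩ + 0.3171|110⟩ - 0.3171|111⟩

H on qubit 2 mixes each pair of kets that differ only in qubit 2: amplitudes (a, b) of (|…0…⟩, |…1…⟩) become ((a + b)/√2, (a − b)/√2). Kets absent from the input have amplitude 0.
(|010⟩, |011⟩): (a, b) = (0, -0.8938) → (-0.632, 0.632)
(|110⟩, |111⟩): (a, b) = (0, 0.4485) → (0.3171, -0.3171)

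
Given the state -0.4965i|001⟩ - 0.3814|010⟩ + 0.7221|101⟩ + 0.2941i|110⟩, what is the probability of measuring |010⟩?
0.1455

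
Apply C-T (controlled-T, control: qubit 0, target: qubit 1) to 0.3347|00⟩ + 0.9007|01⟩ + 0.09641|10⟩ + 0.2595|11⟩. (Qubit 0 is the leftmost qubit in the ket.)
0.3347|00⟩ + 0.9007|01⟩ + 0.09641|10⟩ + (0.1835 + 0.1835i)|11⟩

C-T leaves the control-|0⟩ kets |00⟩, |01⟩ unchanged and applies T to qubit 1 on the control-|1⟩ pair (|10⟩, |11⟩).
T = [[1, 0], [0, (1/√2 + (1/√2)i)]].
With a = amp(|10⟩) = 0.09641 and b = amp(|11⟩) = 0.2595:
new amp(|10⟩) = (1)·a = 0.09641
new amp(|11⟩) = (1/√2 + (1/√2)i)·b = (0.1835 + 0.1835i)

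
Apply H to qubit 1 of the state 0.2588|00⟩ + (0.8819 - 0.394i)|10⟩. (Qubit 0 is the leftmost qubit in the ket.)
0.183|00⟩ + 0.183|01⟩ + (0.6236 - 0.2786i)|10⟩ + (0.6236 - 0.2786i)|11⟩

H on qubit 1 mixes each pair of kets that differ only in qubit 1: amplitudes (a, b) of (|…0…⟩, |…1…⟩) become ((a + b)/√2, (a − b)/√2). Kets absent from the input have amplitude 0.
(|00⟩, |01⟩): (a, b) = (0.2588, 0) → (0.183, 0.183)
(|10⟩, |11⟩): (a, b) = ((0.8819 - 0.394i), 0) → ((0.6236 - 0.2786i), (0.6236 - 0.2786i))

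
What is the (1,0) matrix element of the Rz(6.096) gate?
0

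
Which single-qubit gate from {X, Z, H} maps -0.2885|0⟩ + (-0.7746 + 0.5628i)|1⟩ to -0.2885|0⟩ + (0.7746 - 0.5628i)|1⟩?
Z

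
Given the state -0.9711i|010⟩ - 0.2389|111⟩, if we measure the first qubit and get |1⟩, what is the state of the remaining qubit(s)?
-|11⟩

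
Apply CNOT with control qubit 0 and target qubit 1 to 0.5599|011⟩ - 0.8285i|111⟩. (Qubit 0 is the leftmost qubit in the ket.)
0.5599|011⟩ - 0.8285i|101⟩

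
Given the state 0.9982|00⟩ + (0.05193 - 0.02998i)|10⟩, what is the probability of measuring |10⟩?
0.003596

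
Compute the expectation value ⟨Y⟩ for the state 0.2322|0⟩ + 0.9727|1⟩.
0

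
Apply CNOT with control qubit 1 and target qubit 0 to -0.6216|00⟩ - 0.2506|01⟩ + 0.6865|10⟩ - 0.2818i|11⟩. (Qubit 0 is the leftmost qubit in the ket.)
-0.6216|00⟩ - 0.2818i|01⟩ + 0.6865|10⟩ - 0.2506|11⟩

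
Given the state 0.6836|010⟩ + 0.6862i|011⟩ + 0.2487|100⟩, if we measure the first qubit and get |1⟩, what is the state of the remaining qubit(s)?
|00⟩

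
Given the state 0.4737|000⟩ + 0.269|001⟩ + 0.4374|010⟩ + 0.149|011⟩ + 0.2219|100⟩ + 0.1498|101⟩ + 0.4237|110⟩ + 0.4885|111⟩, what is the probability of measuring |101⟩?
0.02244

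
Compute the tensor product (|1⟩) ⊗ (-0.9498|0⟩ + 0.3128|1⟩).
-0.9498|10⟩ + 0.3128|11⟩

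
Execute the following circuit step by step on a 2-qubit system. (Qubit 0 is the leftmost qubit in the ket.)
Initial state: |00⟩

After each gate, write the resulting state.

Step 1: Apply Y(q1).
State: i|01⟩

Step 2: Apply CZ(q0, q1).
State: i|01⟩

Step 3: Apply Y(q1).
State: |00⟩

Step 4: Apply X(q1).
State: |01⟩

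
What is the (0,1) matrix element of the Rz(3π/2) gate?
0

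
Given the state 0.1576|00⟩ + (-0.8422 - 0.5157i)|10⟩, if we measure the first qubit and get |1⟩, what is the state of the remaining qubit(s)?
(-0.8528 - 0.5222i)|0⟩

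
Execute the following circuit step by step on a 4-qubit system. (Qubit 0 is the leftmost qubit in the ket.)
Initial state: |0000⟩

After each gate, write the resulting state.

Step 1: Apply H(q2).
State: 1/√2|0000⟩ + 1/√2|0010⟩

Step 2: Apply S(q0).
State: 1/√2|0000⟩ + 1/√2|0010⟩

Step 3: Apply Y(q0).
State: (1/√2)i|1000⟩ + (1/√2)i|1010⟩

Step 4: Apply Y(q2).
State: 1/√2|1000⟩ - 1/√2|1010⟩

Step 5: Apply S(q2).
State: 1/√2|1000⟩ - (1/√2)i|1010⟩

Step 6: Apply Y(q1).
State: (1/√2)i|1100⟩ + 1/√2|1110⟩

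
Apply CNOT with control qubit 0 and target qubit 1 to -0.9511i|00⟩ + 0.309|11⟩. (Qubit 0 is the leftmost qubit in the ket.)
-0.9511i|00⟩ + 0.309|10⟩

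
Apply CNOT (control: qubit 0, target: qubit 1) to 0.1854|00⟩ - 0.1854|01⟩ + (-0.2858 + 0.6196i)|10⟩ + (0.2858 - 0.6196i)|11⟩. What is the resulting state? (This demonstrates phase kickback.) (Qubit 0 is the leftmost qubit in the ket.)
0.1854|00⟩ - 0.1854|01⟩ + (0.2858 - 0.6196i)|10⟩ + (-0.2858 + 0.6196i)|11⟩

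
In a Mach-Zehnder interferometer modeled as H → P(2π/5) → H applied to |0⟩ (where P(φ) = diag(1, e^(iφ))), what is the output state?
(0.6545 + 0.4755i)|0⟩ + (0.3455 - 0.4755i)|1⟩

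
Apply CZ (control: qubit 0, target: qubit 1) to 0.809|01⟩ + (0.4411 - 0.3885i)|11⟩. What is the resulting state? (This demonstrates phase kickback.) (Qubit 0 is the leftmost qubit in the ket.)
0.809|01⟩ + (-0.4411 + 0.3885i)|11⟩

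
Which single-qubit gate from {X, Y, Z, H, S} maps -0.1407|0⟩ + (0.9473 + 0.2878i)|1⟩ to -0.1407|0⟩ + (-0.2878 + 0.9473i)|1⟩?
S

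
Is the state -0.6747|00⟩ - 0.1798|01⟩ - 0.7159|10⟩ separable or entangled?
Entangled

Writing the state as a|00⟩ + b|01⟩ + c|10⟩ + d|11⟩, it is a product state iff ad − bc = 0.
Here (a, b, c, d) = (-0.6747, -0.1798, -0.7159, 0): ad − bc = (-0.6747)(0) − (-0.1798)(-0.7159) = -0.1287 ≠ 0, so the state is entangled.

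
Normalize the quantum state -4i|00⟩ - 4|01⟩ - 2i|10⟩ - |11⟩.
-0.6576i|00⟩ - 0.6576|01⟩ - 0.3288i|10⟩ - 0.1644|11⟩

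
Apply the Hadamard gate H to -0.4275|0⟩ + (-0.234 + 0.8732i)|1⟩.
(-0.4678 + 0.6174i)|0⟩ + (-0.1368 - 0.6174i)|1⟩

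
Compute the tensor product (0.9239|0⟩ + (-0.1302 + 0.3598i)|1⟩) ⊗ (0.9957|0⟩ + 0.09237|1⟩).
0.9199|00⟩ + 0.08534|01⟩ + (-0.1296 + 0.3583i)|10⟩ + (-0.01203 + 0.03323i)|11⟩

amp(|b₁b₂…⟩) = product of the factor amplitudes for bits b₁, b₂, …; only kets whose every factor amplitude is nonzero survive.
|00⟩: (0.9239)(0.9957) = 0.9199
|01⟩: (0.9239)(0.09237) = 0.08534
|10⟩: (-0.1302 + 0.3598i)(0.9957) = (-0.1296 + 0.3583i)
|11⟩: (-0.1302 + 0.3598i)(0.09237) = (-0.01203 + 0.03323i)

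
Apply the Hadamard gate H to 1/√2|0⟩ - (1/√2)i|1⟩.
(1/2 - (1/2)i)|0⟩ + (1/2 + (1/2)i)|1⟩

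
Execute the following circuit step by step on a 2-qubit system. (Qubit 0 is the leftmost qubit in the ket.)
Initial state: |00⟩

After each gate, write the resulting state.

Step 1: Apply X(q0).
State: |10⟩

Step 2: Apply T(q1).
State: |10⟩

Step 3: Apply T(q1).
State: |10⟩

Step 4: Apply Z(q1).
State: |10⟩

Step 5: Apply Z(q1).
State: |10⟩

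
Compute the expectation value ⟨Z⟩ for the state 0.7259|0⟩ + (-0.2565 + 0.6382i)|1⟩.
0.05384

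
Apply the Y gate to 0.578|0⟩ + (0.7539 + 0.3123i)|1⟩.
(0.3123 - 0.7539i)|0⟩ + 0.578i|1⟩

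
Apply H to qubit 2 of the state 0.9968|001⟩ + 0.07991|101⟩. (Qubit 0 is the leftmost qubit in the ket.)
0.7048|000⟩ - 0.7048|001⟩ + 0.0565|100⟩ - 0.0565|101⟩

H on qubit 2 mixes each pair of kets that differ only in qubit 2: amplitudes (a, b) of (|…0…⟩, |…1…⟩) become ((a + b)/√2, (a − b)/√2). Kets absent from the input have amplitude 0.
(|000⟩, |001⟩): (a, b) = (0, 0.9968) → (0.7048, -0.7048)
(|100⟩, |101⟩): (a, b) = (0, 0.07991) → (0.0565, -0.0565)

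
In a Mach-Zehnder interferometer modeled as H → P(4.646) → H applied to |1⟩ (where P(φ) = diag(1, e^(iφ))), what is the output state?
(0.5332 + 0.4989i)|0⟩ + (0.4668 - 0.4989i)|1⟩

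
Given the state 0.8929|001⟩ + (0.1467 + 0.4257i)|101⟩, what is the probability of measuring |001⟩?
0.7973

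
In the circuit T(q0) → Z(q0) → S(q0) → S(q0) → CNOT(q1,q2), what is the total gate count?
5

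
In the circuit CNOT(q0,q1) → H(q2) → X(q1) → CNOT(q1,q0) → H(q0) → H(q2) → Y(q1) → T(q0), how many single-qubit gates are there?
6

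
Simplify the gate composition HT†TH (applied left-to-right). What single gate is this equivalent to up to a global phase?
I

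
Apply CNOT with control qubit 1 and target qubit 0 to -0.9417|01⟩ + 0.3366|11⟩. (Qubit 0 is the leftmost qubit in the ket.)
0.3366|01⟩ - 0.9417|11⟩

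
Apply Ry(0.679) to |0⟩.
0.9429|0⟩ + 0.333|1⟩

Ry(0.679) = [[cos(θ/2), −sin(θ/2)], [sin(θ/2), cos(θ/2)]]; θ = 0.679, cos(θ/2) ≈ 0.942921, sin(θ/2) ≈ 0.333016.
With a = amp(|0⟩) = 1 and b = amp(|1⟩) = 0:
new amp(|0⟩) = (0.942921)·a + (-0.333016)·b = 0.9429
new amp(|1⟩) = (0.333016)·a + (0.942921)·b = 0.333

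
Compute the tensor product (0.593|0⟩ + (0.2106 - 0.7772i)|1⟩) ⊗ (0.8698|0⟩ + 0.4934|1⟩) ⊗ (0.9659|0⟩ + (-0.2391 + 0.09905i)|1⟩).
0.4982|000⟩ + (-0.1233 + 0.05109i)|001⟩ + 0.2826|010⟩ + (-0.06996 + 0.02898i)|011⟩ + (0.1769 - 0.653i)|100⟩ + (0.02316 + 0.1798i)|101⟩ + (0.1004 - 0.3704i)|110⟩ + (0.01314 + 0.102i)|111⟩

amp(|b₁b₂…⟩) = product of the factor amplitudes for bits b₁, b₂, …; only kets whose every factor amplitude is nonzero survive.
|000⟩: (0.593)(0.8698)(0.9659) = 0.4982
|001⟩: (0.593)(0.8698)(-0.2391 + 0.09905i) = (-0.1233 + 0.05109i)
|010⟩: (0.593)(0.4934)(0.9659) = 0.2826
|011⟩: (0.593)(0.4934)(-0.2391 + 0.09905i) = (-0.06996 + 0.02898i)
|100⟩: (0.2106 - 0.7772i)(0.8698)(0.9659) = (0.1769 - 0.653i)
|101⟩: (0.2106 - 0.7772i)(0.8698)(-0.2391 + 0.09905i) = (0.02316 + 0.1798i)
|110⟩: (0.2106 - 0.7772i)(0.4934)(0.9659) = (0.1004 - 0.3704i)
|111⟩: (0.2106 - 0.7772i)(0.4934)(-0.2391 + 0.09905i) = (0.01314 + 0.102i)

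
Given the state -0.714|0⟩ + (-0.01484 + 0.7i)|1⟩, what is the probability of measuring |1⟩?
0.4902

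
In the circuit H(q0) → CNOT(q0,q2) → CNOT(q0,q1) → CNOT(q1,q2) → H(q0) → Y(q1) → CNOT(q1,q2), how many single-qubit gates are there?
3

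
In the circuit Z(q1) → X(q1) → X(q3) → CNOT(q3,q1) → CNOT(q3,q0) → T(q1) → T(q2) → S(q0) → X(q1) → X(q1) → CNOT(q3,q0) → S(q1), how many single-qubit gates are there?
9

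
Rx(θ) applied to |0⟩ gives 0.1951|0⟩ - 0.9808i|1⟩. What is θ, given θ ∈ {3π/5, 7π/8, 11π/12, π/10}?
7π/8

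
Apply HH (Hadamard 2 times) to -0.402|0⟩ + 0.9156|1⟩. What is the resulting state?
-0.402|0⟩ + 0.9156|1⟩

H² = I, so an even number of Hadamards cancels: H^2 = I and the state is unchanged.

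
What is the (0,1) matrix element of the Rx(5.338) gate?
-0.4552i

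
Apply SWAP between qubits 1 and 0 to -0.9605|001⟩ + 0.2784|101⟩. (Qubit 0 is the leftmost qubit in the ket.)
-0.9605|001⟩ + 0.2784|011⟩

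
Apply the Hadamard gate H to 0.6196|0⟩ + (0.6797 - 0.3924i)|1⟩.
(0.9187 - 0.2775i)|0⟩ + (-0.0425 + 0.2775i)|1⟩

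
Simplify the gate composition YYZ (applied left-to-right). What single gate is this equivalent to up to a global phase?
Z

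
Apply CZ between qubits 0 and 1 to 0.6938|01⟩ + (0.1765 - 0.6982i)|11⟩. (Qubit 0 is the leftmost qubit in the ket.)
0.6938|01⟩ + (-0.1765 + 0.6982i)|11⟩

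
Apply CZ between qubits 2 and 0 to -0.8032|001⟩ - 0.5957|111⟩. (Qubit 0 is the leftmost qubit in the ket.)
-0.8032|001⟩ + 0.5957|111⟩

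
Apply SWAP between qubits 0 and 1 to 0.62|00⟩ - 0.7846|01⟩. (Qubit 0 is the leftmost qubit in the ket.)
0.62|00⟩ - 0.7846|10⟩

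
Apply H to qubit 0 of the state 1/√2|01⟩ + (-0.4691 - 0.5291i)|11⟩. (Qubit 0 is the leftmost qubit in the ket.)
(0.1683 - 0.3741i)|01⟩ + (0.8317 + 0.3741i)|11⟩

H on qubit 0 mixes each pair of kets that differ only in qubit 0: amplitudes (a, b) of (|…0…⟩, |…1…⟩) become ((a + b)/√2, (a − b)/√2). Kets absent from the input have amplitude 0.
(|01⟩, |11⟩): (a, b) = (1/√2, (-0.4691 - 0.5291i)) → ((0.1683 - 0.3741i), (0.8317 + 0.3741i))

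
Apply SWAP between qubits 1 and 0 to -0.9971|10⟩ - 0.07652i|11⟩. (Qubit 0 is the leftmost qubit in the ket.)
-0.9971|01⟩ - 0.07652i|11⟩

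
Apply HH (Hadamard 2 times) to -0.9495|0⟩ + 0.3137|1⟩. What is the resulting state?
-0.9495|0⟩ + 0.3137|1⟩

H² = I, so an even number of Hadamards cancels: H^2 = I and the state is unchanged.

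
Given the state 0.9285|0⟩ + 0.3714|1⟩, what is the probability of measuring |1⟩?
0.1379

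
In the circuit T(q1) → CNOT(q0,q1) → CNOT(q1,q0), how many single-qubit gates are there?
1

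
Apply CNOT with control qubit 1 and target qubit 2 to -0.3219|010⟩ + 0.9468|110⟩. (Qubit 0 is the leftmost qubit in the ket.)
-0.3219|011⟩ + 0.9468|111⟩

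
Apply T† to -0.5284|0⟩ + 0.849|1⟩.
-0.5284|0⟩ + (0.6003 - 0.6003i)|1⟩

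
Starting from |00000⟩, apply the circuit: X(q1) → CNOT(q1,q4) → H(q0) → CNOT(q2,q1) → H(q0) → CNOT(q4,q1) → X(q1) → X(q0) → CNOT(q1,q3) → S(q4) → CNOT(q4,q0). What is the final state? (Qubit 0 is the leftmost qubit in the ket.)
i|01011⟩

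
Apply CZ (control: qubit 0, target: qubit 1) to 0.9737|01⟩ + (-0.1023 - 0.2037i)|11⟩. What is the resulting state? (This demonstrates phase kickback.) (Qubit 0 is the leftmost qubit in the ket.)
0.9737|01⟩ + (0.1023 + 0.2037i)|11⟩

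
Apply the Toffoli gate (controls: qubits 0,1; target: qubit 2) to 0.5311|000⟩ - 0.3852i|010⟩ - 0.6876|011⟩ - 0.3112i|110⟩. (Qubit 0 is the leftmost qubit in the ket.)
0.5311|000⟩ - 0.3852i|010⟩ - 0.6876|011⟩ - 0.3112i|111⟩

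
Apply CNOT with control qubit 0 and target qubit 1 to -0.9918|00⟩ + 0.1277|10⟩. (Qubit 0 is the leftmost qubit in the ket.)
-0.9918|00⟩ + 0.1277|11⟩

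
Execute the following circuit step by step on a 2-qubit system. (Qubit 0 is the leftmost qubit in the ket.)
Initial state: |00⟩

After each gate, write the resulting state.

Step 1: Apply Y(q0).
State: i|10⟩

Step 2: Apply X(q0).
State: i|00⟩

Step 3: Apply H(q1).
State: (1/√2)i|00⟩ + (1/√2)i|01⟩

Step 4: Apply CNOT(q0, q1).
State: (1/√2)i|00⟩ + (1/√2)i|01⟩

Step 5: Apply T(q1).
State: (1/√2)i|00⟩ + (-1/2 + (1/2)i)|01⟩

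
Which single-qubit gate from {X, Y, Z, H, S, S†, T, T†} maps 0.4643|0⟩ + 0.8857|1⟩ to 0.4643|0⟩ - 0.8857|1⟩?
Z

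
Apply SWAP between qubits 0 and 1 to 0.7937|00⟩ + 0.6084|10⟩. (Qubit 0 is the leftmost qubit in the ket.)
0.7937|00⟩ + 0.6084|01⟩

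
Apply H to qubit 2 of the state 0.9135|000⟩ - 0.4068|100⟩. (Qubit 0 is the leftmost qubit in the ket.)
0.6459|000⟩ + 0.6459|001⟩ - 0.2877|100⟩ - 0.2877|101⟩

H on qubit 2 mixes each pair of kets that differ only in qubit 2: amplitudes (a, b) of (|…0…⟩, |…1…⟩) become ((a + b)/√2, (a − b)/√2). Kets absent from the input have amplitude 0.
(|000⟩, |001⟩): (a, b) = (0.9135, 0) → (0.6459, 0.6459)
(|100⟩, |101⟩): (a, b) = (-0.4068, 0) → (-0.2877, -0.2877)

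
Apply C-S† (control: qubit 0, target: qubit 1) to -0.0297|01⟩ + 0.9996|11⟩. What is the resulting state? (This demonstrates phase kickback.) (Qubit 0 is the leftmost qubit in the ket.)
-0.0297|01⟩ - 0.9996i|11⟩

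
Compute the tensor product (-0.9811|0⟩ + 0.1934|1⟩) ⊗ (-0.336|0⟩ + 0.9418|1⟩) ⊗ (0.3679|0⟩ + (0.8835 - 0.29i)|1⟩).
0.1213|000⟩ + (0.2912 - 0.0956i)|001⟩ - 0.3399|010⟩ + (-0.8164 + 0.268i)|011⟩ - 0.02391|100⟩ + (-0.05741 + 0.01884i)|101⟩ + 0.06701|110⟩ + (0.1609 - 0.05282i)|111⟩

amp(|b₁b₂…⟩) = product of the factor amplitudes for bits b₁, b₂, …; only kets whose every factor amplitude is nonzero survive.
|000⟩: (-0.9811)(-0.336)(0.3679) = 0.1213
|001⟩: (-0.9811)(-0.336)(0.8835 - 0.29i) = (0.2912 - 0.0956i)
|010⟩: (-0.9811)(0.9418)(0.3679) = -0.3399
|011⟩: (-0.9811)(0.9418)(0.8835 - 0.29i) = (-0.8164 + 0.268i)
|100⟩: (0.1934)(-0.336)(0.3679) = -0.02391
|101⟩: (0.1934)(-0.336)(0.8835 - 0.29i) = (-0.05741 + 0.01884i)
|110⟩: (0.1934)(0.9418)(0.3679) = 0.06701
|111⟩: (0.1934)(0.9418)(0.8835 - 0.29i) = (0.1609 - 0.05282i)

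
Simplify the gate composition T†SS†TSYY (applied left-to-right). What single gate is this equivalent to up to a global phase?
S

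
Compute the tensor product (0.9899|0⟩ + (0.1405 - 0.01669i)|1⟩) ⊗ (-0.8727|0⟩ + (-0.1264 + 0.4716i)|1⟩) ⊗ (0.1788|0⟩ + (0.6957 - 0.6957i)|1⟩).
-0.1545|000⟩ + (-0.601 + 0.601i)|001⟩ + (-0.02237 + 0.08347i)|010⟩ + (0.2377 + 0.4118i)|011⟩ + (-0.02192 + 0.002604i)|100⟩ + (-0.07517 + 0.09544i)|101⟩ + (-0.001768 + 0.01222i)|110⟩ + (0.04069 + 0.05444i)|111⟩

amp(|b₁b₂…⟩) = product of the factor amplitudes for bits b₁, b₂, …; only kets whose every factor amplitude is nonzero survive.
|000⟩: (0.9899)(-0.8727)(0.1788) = -0.1545
|001⟩: (0.9899)(-0.8727)(0.6957 - 0.6957i) = (-0.601 + 0.601i)
|010⟩: (0.9899)(-0.1264 + 0.4716i)(0.1788) = (-0.02237 + 0.08347i)
|011⟩: (0.9899)(-0.1264 + 0.4716i)(0.6957 - 0.6957i) = (0.2377 + 0.4118i)
|100⟩: (0.1405 - 0.01669i)(-0.8727)(0.1788) = (-0.02192 + 0.002604i)
|101⟩: (0.1405 - 0.01669i)(-0.8727)(0.6957 - 0.6957i) = (-0.07517 + 0.09544i)
|110⟩: (0.1405 - 0.01669i)(-0.1264 + 0.4716i)(0.1788) = (-0.001768 + 0.01222i)
|111⟩: (0.1405 - 0.01669i)(-0.1264 + 0.4716i)(0.6957 - 0.6957i) = (0.04069 + 0.05444i)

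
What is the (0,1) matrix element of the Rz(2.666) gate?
0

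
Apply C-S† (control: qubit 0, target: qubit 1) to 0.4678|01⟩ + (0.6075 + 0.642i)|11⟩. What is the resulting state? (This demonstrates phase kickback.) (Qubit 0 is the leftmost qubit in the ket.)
0.4678|01⟩ + (0.642 - 0.6075i)|11⟩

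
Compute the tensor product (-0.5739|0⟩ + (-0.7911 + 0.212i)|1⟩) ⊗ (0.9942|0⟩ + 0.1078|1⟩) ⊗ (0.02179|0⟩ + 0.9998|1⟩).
-0.01243|000⟩ - 0.5705|001⟩ - 0.001348|010⟩ - 0.06185|011⟩ + (-0.01714 + 0.004593i)|100⟩ + (-0.7864 + 0.2107i)|101⟩ + (-0.001858 + 0.000498i)|110⟩ + (-0.08526 + 0.02285i)|111⟩

amp(|b₁b₂…⟩) = product of the factor amplitudes for bits b₁, b₂, …; only kets whose every factor amplitude is nonzero survive.
|000⟩: (-0.5739)(0.9942)(0.02179) = -0.01243
|001⟩: (-0.5739)(0.9942)(0.9998) = -0.5705
|010⟩: (-0.5739)(0.1078)(0.02179) = -0.001348
|011⟩: (-0.5739)(0.1078)(0.9998) = -0.06185
|100⟩: (-0.7911 + 0.212i)(0.9942)(0.02179) = (-0.01714 + 0.004593i)
|101⟩: (-0.7911 + 0.212i)(0.9942)(0.9998) = (-0.7864 + 0.2107i)
|110⟩: (-0.7911 + 0.212i)(0.1078)(0.02179) = (-0.001858 + 0.000498i)
|111⟩: (-0.7911 + 0.212i)(0.1078)(0.9998) = (-0.08526 + 0.02285i)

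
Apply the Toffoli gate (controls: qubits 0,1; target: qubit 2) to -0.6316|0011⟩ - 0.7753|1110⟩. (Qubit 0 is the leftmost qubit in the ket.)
-0.6316|0011⟩ - 0.7753|1100⟩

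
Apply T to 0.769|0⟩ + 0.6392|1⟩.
0.769|0⟩ + (0.452 + 0.452i)|1⟩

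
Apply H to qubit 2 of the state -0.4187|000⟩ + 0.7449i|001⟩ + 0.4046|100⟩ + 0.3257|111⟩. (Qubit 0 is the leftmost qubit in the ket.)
(-0.2961 + 0.5267i)|000⟩ + (-0.2961 - 0.5267i)|001⟩ + 0.2861|100⟩ + 0.2861|101⟩ + 0.2303|110⟩ - 0.2303|111⟩

H on qubit 2 mixes each pair of kets that differ only in qubit 2: amplitudes (a, b) of (|…0…⟩, |…1…⟩) become ((a + b)/√2, (a − b)/√2). Kets absent from the input have amplitude 0.
(|000⟩, |001⟩): (a, b) = (-0.4187, 0.7449i) → ((-0.2961 + 0.5267i), (-0.2961 - 0.5267i))
(|100⟩, |101⟩): (a, b) = (0.4046, 0) → (0.2861, 0.2861)
(|110⟩, |111⟩): (a, b) = (0, 0.3257) → (0.2303, -0.2303)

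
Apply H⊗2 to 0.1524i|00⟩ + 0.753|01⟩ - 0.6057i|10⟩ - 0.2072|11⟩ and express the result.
(0.2729 - 0.2267i)|00⟩ + (-0.2729 - 0.2267i)|01⟩ + (0.4801 + 0.3791i)|10⟩ + (-0.4801 + 0.3791i)|11⟩

H⊗2 gives amp(|y⟩) = (1/2) Σ_x (−1)^(x·y) amp(|x⟩), where x·y is the number of positions in which both x and y have a 1.
|00⟩: (0.1524i + 0.753 - 0.6057i - 0.2072)/2 = (0.2729 - 0.2267i)
|01⟩: (0.1524i - 0.753 - 0.6057i + 0.2072)/2 = (-0.2729 - 0.2267i)
|10⟩: (0.1524i + 0.753 + 0.6057i + 0.2072)/2 = (0.4801 + 0.3791i)
|11⟩: (0.1524i - 0.753 + 0.6057i - 0.2072)/2 = (-0.4801 + 0.3791i)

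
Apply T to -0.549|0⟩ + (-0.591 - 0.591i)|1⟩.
-0.549|0⟩ - 0.8358i|1⟩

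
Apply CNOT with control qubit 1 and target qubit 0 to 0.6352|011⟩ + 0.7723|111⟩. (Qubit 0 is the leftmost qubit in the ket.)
0.7723|011⟩ + 0.6352|111⟩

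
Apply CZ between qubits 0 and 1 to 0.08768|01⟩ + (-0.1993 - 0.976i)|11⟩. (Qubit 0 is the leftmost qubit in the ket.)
0.08768|01⟩ + (0.1993 + 0.976i)|11⟩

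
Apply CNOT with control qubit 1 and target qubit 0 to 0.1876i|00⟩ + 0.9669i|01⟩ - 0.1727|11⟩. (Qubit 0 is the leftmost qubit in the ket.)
0.1876i|00⟩ - 0.1727|01⟩ + 0.9669i|11⟩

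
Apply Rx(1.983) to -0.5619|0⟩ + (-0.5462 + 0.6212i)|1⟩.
(0.2122 + 0.4571i)|0⟩ + (-0.299 + 0.8103i)|1⟩

Rx(1.983) = [[cos(θ/2), −i·sin(θ/2)], [−i·sin(θ/2), cos(θ/2)]]; θ = 1.983, cos(θ/2) ≈ 0.547435, sin(θ/2) ≈ 0.836848.
With a = amp(|0⟩) = -0.5619 and b = amp(|1⟩) = (-0.5462 + 0.6212i):
new amp(|0⟩) = (0.547435)·a + (-0.836848i)·b = (0.2122 + 0.4571i)
new amp(|1⟩) = (-0.836848i)·a + (0.547435)·b = (-0.299 + 0.8103i)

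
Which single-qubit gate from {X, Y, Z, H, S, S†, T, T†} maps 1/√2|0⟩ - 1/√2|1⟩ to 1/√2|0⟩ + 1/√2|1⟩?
Z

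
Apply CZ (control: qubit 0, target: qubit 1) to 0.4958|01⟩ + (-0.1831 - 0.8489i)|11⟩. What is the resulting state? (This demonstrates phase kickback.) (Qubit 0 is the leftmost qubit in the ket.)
0.4958|01⟩ + (0.1831 + 0.8489i)|11⟩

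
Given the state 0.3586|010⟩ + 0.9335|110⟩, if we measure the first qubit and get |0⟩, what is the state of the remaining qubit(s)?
|10⟩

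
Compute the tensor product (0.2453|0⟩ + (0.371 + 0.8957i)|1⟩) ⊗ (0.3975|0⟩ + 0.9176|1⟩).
0.09751|00⟩ + 0.2251|01⟩ + (0.1475 + 0.356i)|10⟩ + (0.3404 + 0.8219i)|11⟩

amp(|b₁b₂…⟩) = product of the factor amplitudes for bits b₁, b₂, …; only kets whose every factor amplitude is nonzero survive.
|00⟩: (0.2453)(0.3975) = 0.09751
|01⟩: (0.2453)(0.9176) = 0.2251
|10⟩: (0.371 + 0.8957i)(0.3975) = (0.1475 + 0.356i)
|11⟩: (0.371 + 0.8957i)(0.9176) = (0.3404 + 0.8219i)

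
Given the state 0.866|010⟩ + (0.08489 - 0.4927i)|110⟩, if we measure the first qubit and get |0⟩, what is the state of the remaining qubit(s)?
|10⟩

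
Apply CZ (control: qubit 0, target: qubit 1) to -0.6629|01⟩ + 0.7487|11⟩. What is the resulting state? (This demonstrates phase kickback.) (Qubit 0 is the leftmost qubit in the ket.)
-0.6629|01⟩ - 0.7487|11⟩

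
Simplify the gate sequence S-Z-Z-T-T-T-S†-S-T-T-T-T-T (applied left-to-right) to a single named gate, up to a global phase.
S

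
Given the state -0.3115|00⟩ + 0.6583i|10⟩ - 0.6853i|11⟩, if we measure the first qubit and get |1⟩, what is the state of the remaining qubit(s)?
0.6928i|0⟩ - 0.7212i|1⟩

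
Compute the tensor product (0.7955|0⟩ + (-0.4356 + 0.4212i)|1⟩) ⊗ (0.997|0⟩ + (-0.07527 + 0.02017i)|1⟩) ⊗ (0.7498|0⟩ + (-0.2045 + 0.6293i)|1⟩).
0.5947|000⟩ + (-0.1622 + 0.4991i)|001⟩ + (-0.0449 + 0.01203i)|010⟩ + (0.002148 - 0.04096i)|011⟩ + (-0.3256 + 0.3149i)|100⟩ + (-0.1755 - 0.3592i)|101⟩ + (0.01821 - 0.03036i)|110⟩ + (0.02051 + 0.02357i)|111⟩

amp(|b₁b₂…⟩) = product of the factor amplitudes for bits b₁, b₂, …; only kets whose every factor amplitude is nonzero survive.
|000⟩: (0.7955)(0.997)(0.7498) = 0.5947
|001⟩: (0.7955)(0.997)(-0.2045 + 0.6293i) = (-0.1622 + 0.4991i)
|010⟩: (0.7955)(-0.07527 + 0.02017i)(0.7498) = (-0.0449 + 0.01203i)
|011⟩: (0.7955)(-0.07527 + 0.02017i)(-0.2045 + 0.6293i) = (0.002148 - 0.04096i)
|100⟩: (-0.4356 + 0.4212i)(0.997)(0.7498) = (-0.3256 + 0.3149i)
|101⟩: (-0.4356 + 0.4212i)(0.997)(-0.2045 + 0.6293i) = (-0.1755 - 0.3592i)
|110⟩: (-0.4356 + 0.4212i)(-0.07527 + 0.02017i)(0.7498) = (0.01821 - 0.03036i)
|111⟩: (-0.4356 + 0.4212i)(-0.07527 + 0.02017i)(-0.2045 + 0.6293i) = (0.02051 + 0.02357i)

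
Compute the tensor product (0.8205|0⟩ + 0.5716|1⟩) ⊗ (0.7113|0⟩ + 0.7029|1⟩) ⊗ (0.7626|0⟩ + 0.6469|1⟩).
0.4451|000⟩ + 0.3775|001⟩ + 0.4398|010⟩ + 0.3731|011⟩ + 0.3101|100⟩ + 0.263|101⟩ + 0.3064|110⟩ + 0.2599|111⟩

amp(|b₁b₂…⟩) = product of the factor amplitudes for bits b₁, b₂, …; only kets whose every factor amplitude is nonzero survive.
|000⟩: (0.8205)(0.7113)(0.7626) = 0.4451
|001⟩: (0.8205)(0.7113)(0.6469) = 0.3775
|010⟩: (0.8205)(0.7029)(0.7626) = 0.4398
|011⟩: (0.8205)(0.7029)(0.6469) = 0.3731
|100⟩: (0.5716)(0.7113)(0.7626) = 0.3101
|101⟩: (0.5716)(0.7113)(0.6469) = 0.263
|110⟩: (0.5716)(0.7029)(0.7626) = 0.3064
|111⟩: (0.5716)(0.7029)(0.6469) = 0.2599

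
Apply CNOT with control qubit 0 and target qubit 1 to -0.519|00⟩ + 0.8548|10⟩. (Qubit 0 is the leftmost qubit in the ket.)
-0.519|00⟩ + 0.8548|11⟩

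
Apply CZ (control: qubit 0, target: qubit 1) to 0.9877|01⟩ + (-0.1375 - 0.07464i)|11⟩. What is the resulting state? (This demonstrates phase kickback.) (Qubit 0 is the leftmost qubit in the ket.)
0.9877|01⟩ + (0.1375 + 0.07464i)|11⟩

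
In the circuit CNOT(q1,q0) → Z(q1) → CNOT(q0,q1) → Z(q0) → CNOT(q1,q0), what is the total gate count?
5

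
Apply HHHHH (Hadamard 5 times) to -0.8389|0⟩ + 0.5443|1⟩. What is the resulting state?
-0.2083|0⟩ - 0.9781|1⟩

H² = I, so H^5 = H: a single Hadamard. With (a, b) = (-0.8389, 0.5443), H gives ((a + b)/√2, (a − b)/√2) = (-0.2083, -0.9781).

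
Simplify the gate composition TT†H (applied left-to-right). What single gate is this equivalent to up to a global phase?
H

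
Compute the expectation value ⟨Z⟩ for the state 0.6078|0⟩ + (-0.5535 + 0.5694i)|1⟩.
-0.2612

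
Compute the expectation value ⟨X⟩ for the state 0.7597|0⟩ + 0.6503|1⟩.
0.9881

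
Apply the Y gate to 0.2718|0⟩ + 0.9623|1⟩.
-0.9623i|0⟩ + 0.2718i|1⟩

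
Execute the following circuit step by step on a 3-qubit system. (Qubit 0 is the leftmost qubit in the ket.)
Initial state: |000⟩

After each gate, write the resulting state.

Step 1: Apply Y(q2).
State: i|001⟩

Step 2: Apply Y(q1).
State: -|011⟩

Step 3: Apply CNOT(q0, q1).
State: -|011⟩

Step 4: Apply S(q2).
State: -i|011⟩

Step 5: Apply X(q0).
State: -i|111⟩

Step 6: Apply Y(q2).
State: -|110⟩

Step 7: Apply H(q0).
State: -1/√2|010⟩ + 1/√2|110⟩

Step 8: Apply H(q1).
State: -1/2|000⟩ + 1/2|010⟩ + 1/2|100⟩ - 1/2|110⟩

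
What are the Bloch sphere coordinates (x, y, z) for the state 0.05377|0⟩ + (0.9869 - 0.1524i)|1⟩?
(0.1061, -0.01639, -0.9943)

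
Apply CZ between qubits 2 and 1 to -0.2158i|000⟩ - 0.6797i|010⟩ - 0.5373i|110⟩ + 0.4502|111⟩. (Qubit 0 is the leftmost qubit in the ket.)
-0.2158i|000⟩ - 0.6797i|010⟩ - 0.5373i|110⟩ - 0.4502|111⟩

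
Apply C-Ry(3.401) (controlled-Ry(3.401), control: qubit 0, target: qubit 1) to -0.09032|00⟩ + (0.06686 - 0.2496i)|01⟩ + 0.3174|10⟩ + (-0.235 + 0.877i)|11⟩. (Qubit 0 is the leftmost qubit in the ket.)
-0.09032|00⟩ + (0.06686 - 0.2496i)|01⟩ + (0.192 - 0.8696i)|10⟩ + (0.3451 - 0.1134i)|11⟩

C-Ry(3.401) leaves the control-|0⟩ kets |00⟩, |01⟩ unchanged and applies Ry(3.401) to qubit 1 on the control-|1⟩ pair (|10⟩, |11⟩).
Ry(3.401) = [[cos(θ/2), −sin(θ/2)], [sin(θ/2), cos(θ/2)]]; θ = 3.401, cos(θ/2) ≈ -0.12934, sin(θ/2) ≈ 0.9916.
With a = amp(|10⟩) = 0.3174 and b = amp(|11⟩) = (-0.235 + 0.877i):
new amp(|10⟩) = (-0.12934)·a + (-0.9916)·b = (0.192 - 0.8696i)
new amp(|11⟩) = (0.9916)·a + (-0.12934)·b = (0.3451 - 0.1134i)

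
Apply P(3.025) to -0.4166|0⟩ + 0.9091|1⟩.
-0.4166|0⟩ + (-0.9029 + 0.1058i)|1⟩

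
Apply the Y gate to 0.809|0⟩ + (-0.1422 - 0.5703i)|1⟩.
(-0.5703 + 0.1422i)|0⟩ + 0.809i|1⟩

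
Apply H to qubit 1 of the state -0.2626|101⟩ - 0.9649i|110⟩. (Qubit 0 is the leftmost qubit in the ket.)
-0.6823i|100⟩ - 0.1857|101⟩ + 0.6823i|110⟩ - 0.1857|111⟩

H on qubit 1 mixes each pair of kets that differ only in qubit 1: amplitudes (a, b) of (|…0…⟩, |…1…⟩) become ((a + b)/√2, (a − b)/√2). Kets absent from the input have amplitude 0.
(|100⟩, |110⟩): (a, b) = (0, -0.9649i) → (-0.6823i, 0.6823i)
(|101⟩, |111⟩): (a, b) = (-0.2626, 0) → (-0.1857, -0.1857)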